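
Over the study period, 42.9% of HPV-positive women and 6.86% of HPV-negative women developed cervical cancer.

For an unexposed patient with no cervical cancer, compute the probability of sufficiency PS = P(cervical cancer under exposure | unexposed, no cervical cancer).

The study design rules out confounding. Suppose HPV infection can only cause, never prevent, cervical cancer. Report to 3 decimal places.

p₁ = 0.429, p₀ = 0.0686.
Under exogeneity and monotonicity, PS = (p₁ − p₀) / (1 − p₀).
PS = (0.429 − 0.0686) / (1 − 0.0686) = 0.3604 / 0.9314 ≈ 0.3869

PS ≈ 0.387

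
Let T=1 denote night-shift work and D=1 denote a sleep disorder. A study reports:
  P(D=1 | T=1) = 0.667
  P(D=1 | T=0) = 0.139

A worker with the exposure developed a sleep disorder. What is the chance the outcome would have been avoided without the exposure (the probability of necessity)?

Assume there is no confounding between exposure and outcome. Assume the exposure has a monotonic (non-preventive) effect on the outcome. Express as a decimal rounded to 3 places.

PN ≈ 0.792

Let p₁ = 0.667, p₀ = 0.139.
Under exogeneity and monotonicity, PN = (p₁ − p₀) / p₁.
PN = (0.667 − 0.139) / 0.667 = 0.528 / 0.667 ≈ 0.7916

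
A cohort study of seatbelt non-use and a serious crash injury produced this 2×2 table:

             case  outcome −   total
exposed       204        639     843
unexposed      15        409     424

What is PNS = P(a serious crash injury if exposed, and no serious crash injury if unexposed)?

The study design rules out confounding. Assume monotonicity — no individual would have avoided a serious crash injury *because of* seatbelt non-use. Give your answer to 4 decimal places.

p₁ = P(outcome | exposed) = 204/843 = 0.24199
p₀ = P(outcome | unexposed) = 15/424 = 0.035377
Under exogeneity and monotonicity, PNS = p₁ − p₀.
PNS = 0.24199 − 0.035377 = 0.20662

PNS ≈ 0.2066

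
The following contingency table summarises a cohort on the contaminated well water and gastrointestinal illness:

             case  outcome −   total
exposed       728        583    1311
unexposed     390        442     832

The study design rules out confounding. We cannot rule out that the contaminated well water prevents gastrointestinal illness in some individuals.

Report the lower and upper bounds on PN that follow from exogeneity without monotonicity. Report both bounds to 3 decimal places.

p₁ = P(outcome | exposed) = 728/1311 = 0.5553
p₀ = P(outcome | unexposed) = 390/832 = 0.46875
Under exogeneity alone the bounds on PN are max{0,(p₁−p₀)/p₁} ≤ PN ≤ min{1,(1−p₀)/p₁}.
  lower = (p₁ − p₀)/p₁ = 0.086551 / 0.5553 ≈ 0.1559
  upper = min{1, (1 − p₀)/p₁} = 0.53125 / 0.5553 ≈ 0.9567

0.156 ≤ PN ≤ 0.957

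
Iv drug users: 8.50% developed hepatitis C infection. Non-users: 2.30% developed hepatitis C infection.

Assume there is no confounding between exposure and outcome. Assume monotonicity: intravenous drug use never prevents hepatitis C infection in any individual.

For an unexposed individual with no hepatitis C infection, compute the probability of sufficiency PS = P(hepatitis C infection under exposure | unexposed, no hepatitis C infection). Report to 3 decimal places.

p₁ = 0.085, p₀ = 0.023.
Under exogeneity and monotonicity, PS = (p₁ − p₀) / (1 − p₀).
PS = (0.085 − 0.023) / (1 − 0.023) = 0.062 / 0.977 ≈ 0.0635

PS ≈ 0.063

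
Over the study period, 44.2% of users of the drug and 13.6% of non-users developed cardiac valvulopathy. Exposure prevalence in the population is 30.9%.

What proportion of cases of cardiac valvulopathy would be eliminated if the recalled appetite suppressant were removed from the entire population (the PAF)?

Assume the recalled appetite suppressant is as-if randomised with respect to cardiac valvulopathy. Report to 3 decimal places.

p₁ = 0.442, p₀ = 0.136.
Overall risk P(Y=1) = π·p₁ + (1−π)·p₀ = 0.309×0.442 + 0.691×0.136 = 0.23055.
Under exogeneity, PAF = [P(Y=1) − p₀] / P(Y=1).
PAF = (0.23055 − 0.136) / 0.23055 ≈ 0.4101

PAF ≈ 0.410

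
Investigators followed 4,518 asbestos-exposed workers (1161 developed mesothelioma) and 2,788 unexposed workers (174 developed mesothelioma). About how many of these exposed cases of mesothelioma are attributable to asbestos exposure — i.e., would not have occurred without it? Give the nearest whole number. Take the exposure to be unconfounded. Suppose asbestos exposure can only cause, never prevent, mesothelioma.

about 879 cases

p₁ = P(outcome | exposed) = 1161/4518 = 0.25697
p₀ = P(outcome | unexposed) = 174/2788 = 0.06241
PN = (p₁ − p₀)/p₁ = (0.25697 − 0.06241) / 0.25697 ≈ 0.75713.
Attributable cases ≈ PN × (exposed cases) = 0.75713 × 1161 ≈ 879.03.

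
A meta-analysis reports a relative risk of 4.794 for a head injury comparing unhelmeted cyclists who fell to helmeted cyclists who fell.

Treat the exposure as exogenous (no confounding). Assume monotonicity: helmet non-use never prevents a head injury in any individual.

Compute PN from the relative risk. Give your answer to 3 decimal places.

PN ≈ 0.791

Under exogeneity and monotonicity, PN = (RR − 1) / RR = 1 − 1/RR.
PN = (4.794 − 1) / 4.794 = 3.794 / 4.794 ≈ 0.7914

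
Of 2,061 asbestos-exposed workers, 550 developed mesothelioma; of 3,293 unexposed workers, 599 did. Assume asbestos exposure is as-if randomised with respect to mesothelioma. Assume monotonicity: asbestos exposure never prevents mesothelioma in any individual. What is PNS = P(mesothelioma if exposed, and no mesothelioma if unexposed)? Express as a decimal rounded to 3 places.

PNS ≈ 0.085

p₁ = P(outcome | exposed) = 550/2061 = 0.26686
p₀ = P(outcome | unexposed) = 599/3293 = 0.1819
Under exogeneity and monotonicity, PNS = p₁ − p₀.
PNS = 0.26686 − 0.1819 = 0.08496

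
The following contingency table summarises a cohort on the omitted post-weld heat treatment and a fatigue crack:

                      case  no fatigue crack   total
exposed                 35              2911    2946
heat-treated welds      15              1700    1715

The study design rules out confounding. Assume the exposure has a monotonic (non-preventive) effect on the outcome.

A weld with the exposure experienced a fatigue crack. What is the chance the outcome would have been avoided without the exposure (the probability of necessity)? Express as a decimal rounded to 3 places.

p₁ = P(outcome | exposed) = 35/2946 = 0.011881
p₀ = P(outcome | unexposed) = 15/1715 = 0.0087464
Under exogeneity and monotonicity, PN = (p₁ − p₀) / p₁.
PN = (0.011881 − 0.0087464) / 0.011881 = 0.0031342 / 0.011881 ≈ 0.2638

PN ≈ 0.264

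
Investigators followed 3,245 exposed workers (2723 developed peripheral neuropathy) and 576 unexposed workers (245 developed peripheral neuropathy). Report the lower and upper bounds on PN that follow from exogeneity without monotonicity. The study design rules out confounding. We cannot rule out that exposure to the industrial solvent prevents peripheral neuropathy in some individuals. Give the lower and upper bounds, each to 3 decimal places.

p₁ = P(outcome | exposed) = 2723/3245 = 0.83914
p₀ = P(outcome | unexposed) = 245/576 = 0.42535
Under exogeneity alone the bounds on PN are max{0,(p₁−p₀)/p₁} ≤ PN ≤ min{1,(1−p₀)/p₁}.
  lower = (p₁ − p₀)/p₁ = 0.41379 / 0.83914 ≈ 0.4931
  upper = min{1, (1 − p₀)/p₁} = 0.57465 / 0.83914 ≈ 0.6848

0.493 ≤ PN ≤ 0.685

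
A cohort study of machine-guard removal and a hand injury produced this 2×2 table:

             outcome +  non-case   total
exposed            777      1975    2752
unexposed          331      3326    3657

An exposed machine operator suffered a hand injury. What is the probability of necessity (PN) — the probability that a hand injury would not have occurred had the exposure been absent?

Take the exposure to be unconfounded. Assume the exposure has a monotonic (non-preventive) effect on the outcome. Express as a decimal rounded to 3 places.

PN ≈ 0.679

p₁ = P(outcome | exposed) = 777/2752 = 0.28234
p₀ = P(outcome | unexposed) = 331/3657 = 0.090511
Under exogeneity and monotonicity, PN = (p₁ − p₀)/p₁.
PN = (0.28234 − 0.090511) / 0.28234 ≈ 0.6794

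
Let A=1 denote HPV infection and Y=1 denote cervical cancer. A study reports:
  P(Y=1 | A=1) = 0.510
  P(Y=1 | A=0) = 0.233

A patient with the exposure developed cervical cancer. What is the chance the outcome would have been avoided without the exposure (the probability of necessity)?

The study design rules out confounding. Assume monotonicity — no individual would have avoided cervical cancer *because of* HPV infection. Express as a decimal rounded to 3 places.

Let p₁ = 0.51, p₀ = 0.233.
Under exogeneity and monotonicity, PN = (p₁ − p₀) / p₁.
PN = (0.51 − 0.233) / 0.51 = 0.277 / 0.51 ≈ 0.5431

PN ≈ 0.543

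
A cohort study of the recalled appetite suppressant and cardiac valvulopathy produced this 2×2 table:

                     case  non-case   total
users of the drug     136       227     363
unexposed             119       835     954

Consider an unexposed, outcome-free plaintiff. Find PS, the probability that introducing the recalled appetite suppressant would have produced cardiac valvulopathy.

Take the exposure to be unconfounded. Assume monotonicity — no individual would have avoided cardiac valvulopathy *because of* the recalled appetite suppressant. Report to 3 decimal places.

PS ≈ 0.286

p₁ = P(outcome | exposed) = 136/363 = 0.37466
p₀ = P(outcome | unexposed) = 119/954 = 0.12474
Under exogeneity and monotonicity, PS = (p₁ − p₀) / (1 − p₀).
PS = (0.37466 − 0.12474) / (1 − 0.12474) = 0.24992 / 0.87526 ≈ 0.2855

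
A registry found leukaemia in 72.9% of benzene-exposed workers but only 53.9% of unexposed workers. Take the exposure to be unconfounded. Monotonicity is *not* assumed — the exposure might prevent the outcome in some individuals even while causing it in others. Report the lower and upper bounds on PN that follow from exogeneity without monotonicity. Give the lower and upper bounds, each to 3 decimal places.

p₁ = 0.729, p₀ = 0.539.
Under exogeneity alone the bounds on PN are max{0,(p₁−p₀)/p₁} ≤ PN ≤ min{1,(1−p₀)/p₁}.
  lower = (p₁ − p₀)/p₁ = 0.19 / 0.729 ≈ 0.2606
  upper = min{1, (1 − p₀)/p₁} = 0.461 / 0.729 ≈ 0.6324

0.261 ≤ PN ≤ 0.632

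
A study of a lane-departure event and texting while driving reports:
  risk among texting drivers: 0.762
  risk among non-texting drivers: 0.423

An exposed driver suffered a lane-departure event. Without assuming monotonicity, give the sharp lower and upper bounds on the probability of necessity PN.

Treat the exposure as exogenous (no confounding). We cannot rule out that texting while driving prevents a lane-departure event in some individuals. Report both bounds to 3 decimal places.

Let p₁ = 0.762, p₀ = 0.423.
Under exogeneity alone the bounds on PN are max{0,(p₁−p₀)/p₁} ≤ PN ≤ min{1,(1−p₀)/p₁}.
  lower = (p₁ − p₀)/p₁ = 0.339 / 0.762 ≈ 0.4449
  upper = min{1, (1 − p₀)/p₁} = 0.577 / 0.762 ≈ 0.7572

0.445 ≤ PN ≤ 0.757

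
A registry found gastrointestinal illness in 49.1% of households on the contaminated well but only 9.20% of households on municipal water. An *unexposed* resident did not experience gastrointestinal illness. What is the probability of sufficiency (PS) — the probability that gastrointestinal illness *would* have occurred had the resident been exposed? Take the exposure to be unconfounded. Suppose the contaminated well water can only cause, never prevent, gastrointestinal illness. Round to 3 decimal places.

p₁ = 0.491, p₀ = 0.092.
Under exogeneity and monotonicity, PS = (p₁ − p₀) / (1 − p₀).
PS = (0.491 − 0.092) / (1 − 0.092) = 0.399 / 0.908 ≈ 0.4394

PS ≈ 0.439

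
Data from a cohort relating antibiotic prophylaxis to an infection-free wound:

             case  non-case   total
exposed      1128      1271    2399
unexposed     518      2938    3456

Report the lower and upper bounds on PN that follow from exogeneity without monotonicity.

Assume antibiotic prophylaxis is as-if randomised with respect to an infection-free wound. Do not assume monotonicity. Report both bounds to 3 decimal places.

0.681 ≤ PN ≤ 1.000

p₁ = P(outcome | exposed) = 1128/2399 = 0.4702
p₀ = P(outcome | unexposed) = 518/3456 = 0.14988
Under exogeneity alone the bounds on PN are max{0,(p₁−p₀)/p₁} ≤ PN ≤ min{1,(1−p₀)/p₁}.
  lower = (p₁ − p₀)/p₁ = 0.32031 / 0.4702 ≈ 0.6812
  upper = min{1, (1 − p₀)/p₁} = 0.85012 / 0.4702 ≈ 1.8080 → capped at 1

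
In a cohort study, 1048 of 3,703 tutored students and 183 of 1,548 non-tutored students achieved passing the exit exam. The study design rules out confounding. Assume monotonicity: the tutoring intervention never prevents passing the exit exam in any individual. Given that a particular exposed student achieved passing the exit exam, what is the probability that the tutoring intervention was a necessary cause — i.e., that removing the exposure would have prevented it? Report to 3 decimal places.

PN ≈ 0.582

p₁ = P(outcome | exposed) = 1048/3703 = 0.28301
p₀ = P(outcome | unexposed) = 183/1548 = 0.11822
Under exogeneity and monotonicity, PN = (p₁ − p₀) / p₁.
PN = (0.28301 − 0.11822) / 0.28301 = 0.1648 / 0.28301 ≈ 0.5823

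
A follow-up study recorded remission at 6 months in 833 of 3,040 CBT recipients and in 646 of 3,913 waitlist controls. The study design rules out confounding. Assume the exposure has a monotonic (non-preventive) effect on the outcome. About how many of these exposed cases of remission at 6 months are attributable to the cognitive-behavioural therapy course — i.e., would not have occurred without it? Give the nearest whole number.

p₁ = P(outcome | exposed) = 833/3040 = 0.27401
p₀ = P(outcome | unexposed) = 646/3913 = 0.16509
PN = (p₁ − p₀)/p₁ = (0.27401 − 0.16509) / 0.27401 ≈ 0.39751.
Attributable cases ≈ PN × (exposed cases) = 0.39751 × 833 ≈ 331.12.

about 331 cases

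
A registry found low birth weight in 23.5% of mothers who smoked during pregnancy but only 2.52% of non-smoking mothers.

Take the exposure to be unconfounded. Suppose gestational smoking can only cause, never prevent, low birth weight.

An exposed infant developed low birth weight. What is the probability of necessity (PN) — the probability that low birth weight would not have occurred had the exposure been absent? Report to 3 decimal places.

PN ≈ 0.893

p₁ = 0.235, p₀ = 0.0252.
Under exogeneity and monotonicity, PN = (p₁ − p₀) / p₁.
PN = (0.235 − 0.0252) / 0.235 = 0.2098 / 0.235 ≈ 0.8928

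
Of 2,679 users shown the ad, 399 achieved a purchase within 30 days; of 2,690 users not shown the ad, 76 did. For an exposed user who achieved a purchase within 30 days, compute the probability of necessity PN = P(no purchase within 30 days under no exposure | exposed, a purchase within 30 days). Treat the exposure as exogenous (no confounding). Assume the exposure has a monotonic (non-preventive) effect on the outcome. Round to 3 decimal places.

PN ≈ 0.810

p₁ = P(outcome | exposed) = 399/2679 = 0.14894
p₀ = P(outcome | unexposed) = 76/2690 = 0.028253
Under exogeneity and monotonicity, PN = (p₁ − p₀) / p₁.
PN = (0.14894 − 0.028253) / 0.14894 = 0.12068 / 0.14894 ≈ 0.8103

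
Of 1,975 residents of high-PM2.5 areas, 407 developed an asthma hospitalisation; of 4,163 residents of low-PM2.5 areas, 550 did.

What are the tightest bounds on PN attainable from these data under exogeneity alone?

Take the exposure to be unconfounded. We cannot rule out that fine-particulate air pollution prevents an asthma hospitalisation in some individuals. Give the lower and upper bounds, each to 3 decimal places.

0.359 ≤ PN ≤ 1.000

p₁ = P(outcome | exposed) = 407/1975 = 0.20608
p₀ = P(outcome | unexposed) = 550/4163 = 0.13212
Under exogeneity alone the bounds on PN are max{0,(p₁−p₀)/p₁} ≤ PN ≤ min{1,(1−p₀)/p₁}.
  lower = (p₁ − p₀)/p₁ = 0.07396 / 0.20608 ≈ 0.3589
  upper = min{1, (1 − p₀)/p₁} = 0.86788 / 0.20608 ≈ 4.2115 → capped at 1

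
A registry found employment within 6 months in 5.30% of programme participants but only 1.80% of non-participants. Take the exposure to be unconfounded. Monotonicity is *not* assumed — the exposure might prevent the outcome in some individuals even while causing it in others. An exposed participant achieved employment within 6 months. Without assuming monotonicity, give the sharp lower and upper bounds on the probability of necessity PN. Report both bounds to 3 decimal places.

p₁ = 0.053, p₀ = 0.018.
Under exogeneity alone the bounds on PN are max{0,(p₁−p₀)/p₁} ≤ PN ≤ min{1,(1−p₀)/p₁}.
  lower = (p₁ − p₀)/p₁ = 0.035 / 0.053 ≈ 0.6604
  upper = min{1, (1 − p₀)/p₁} = 0.982 / 0.053 ≈ 18.5283 → capped at 1

0.660 ≤ PN ≤ 1.000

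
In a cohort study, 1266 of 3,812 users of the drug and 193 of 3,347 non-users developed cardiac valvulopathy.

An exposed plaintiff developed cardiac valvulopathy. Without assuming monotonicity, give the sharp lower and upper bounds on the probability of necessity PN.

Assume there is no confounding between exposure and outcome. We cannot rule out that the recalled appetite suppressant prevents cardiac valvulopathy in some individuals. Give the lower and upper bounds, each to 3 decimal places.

p₁ = P(outcome | exposed) = 1266/3812 = 0.33211
p₀ = P(outcome | unexposed) = 193/3347 = 0.057664
Under exogeneity alone the bounds on PN are max{0,(p₁−p₀)/p₁} ≤ PN ≤ min{1,(1−p₀)/p₁}.
  lower = (p₁ − p₀)/p₁ = 0.27445 / 0.33211 ≈ 0.8264
  upper = min{1, (1 − p₀)/p₁} = 0.94234 / 0.33211 ≈ 2.8374 → capped at 1

0.826 ≤ PN ≤ 1.000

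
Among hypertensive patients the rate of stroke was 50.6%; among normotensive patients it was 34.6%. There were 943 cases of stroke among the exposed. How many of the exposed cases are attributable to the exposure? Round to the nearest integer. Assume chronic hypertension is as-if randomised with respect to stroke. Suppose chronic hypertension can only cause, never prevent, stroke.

about 298 cases

p₁ = 0.506, p₀ = 0.346.
PN = (p₁ − p₀)/p₁ = (0.506 − 0.346) / 0.506 ≈ 0.31621.
Attributable cases ≈ PN × (exposed cases) = 0.31621 × 943 ≈ 298.18.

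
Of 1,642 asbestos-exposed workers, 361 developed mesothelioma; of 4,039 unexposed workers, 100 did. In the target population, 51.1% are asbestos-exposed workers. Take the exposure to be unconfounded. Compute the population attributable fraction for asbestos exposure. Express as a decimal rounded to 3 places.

PAF ≈ 0.801

p₁ = P(outcome | exposed) = 361/1642 = 0.21985
p₀ = P(outcome | unexposed) = 100/4039 = 0.024759
Overall risk P(Y=1) = π·p₁ + (1−π)·p₀ = 0.511×0.21985 + 0.489×0.024759 = 0.12445.
Under exogeneity, PAF = [P(Y=1) − p₀] / P(Y=1).
PAF = (0.12445 − 0.024759) / 0.12445 ≈ 0.8011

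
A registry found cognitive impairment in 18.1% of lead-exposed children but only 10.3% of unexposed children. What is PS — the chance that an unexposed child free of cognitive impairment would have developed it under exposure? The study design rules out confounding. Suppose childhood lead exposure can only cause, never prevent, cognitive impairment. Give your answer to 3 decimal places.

PS ≈ 0.087

p₁ = 0.181, p₀ = 0.103.
Under exogeneity and monotonicity, PS = (p₁ − p₀) / (1 − p₀).
PS = (0.181 − 0.103) / (1 − 0.103) = 0.078 / 0.897 ≈ 0.0870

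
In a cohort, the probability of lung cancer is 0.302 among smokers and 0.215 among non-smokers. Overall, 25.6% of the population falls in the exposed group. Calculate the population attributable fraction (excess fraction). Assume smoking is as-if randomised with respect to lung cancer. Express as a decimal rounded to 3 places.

Let p₁ = 0.302, p₀ = 0.215.
Overall risk P(Y=1) = π·p₁ + (1−π)·p₀ = 0.256×0.302 + 0.744×0.215 = 0.23727.
Under exogeneity, PAF = [P(Y=1) − p₀] / P(Y=1).
PAF = (0.23727 − 0.215) / 0.23727 ≈ 0.0939

PAF ≈ 0.094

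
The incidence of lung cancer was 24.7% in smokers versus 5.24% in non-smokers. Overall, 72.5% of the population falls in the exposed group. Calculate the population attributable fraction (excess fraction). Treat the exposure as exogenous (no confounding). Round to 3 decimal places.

p₁ = 0.247, p₀ = 0.0524.
Overall risk P(Y=1) = π·p₁ + (1−π)·p₀ = 0.725×0.247 + 0.275×0.0524 = 0.19348.
Under exogeneity, PAF = [P(Y=1) − p₀] / P(Y=1).
PAF = (0.19348 − 0.0524) / 0.19348 ≈ 0.7292

PAF ≈ 0.729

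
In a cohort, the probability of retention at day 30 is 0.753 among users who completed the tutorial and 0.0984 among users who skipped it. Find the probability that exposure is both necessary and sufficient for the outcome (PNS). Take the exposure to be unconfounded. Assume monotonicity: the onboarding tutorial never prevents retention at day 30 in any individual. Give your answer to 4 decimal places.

PNS ≈ 0.6546

Let p₁ = 0.753, p₀ = 0.0984.
Under exogeneity and monotonicity, PNS = p₁ − p₀.
PNS = 0.753 − 0.0984 = 0.6546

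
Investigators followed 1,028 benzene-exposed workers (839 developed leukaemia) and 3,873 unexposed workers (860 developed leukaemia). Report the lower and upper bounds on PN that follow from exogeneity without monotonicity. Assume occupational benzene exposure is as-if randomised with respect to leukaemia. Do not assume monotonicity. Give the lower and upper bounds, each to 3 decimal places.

p₁ = P(outcome | exposed) = 839/1028 = 0.81615
p₀ = P(outcome | unexposed) = 860/3873 = 0.22205
Under exogeneity alone the bounds on PN are max{0,(p₁−p₀)/p₁} ≤ PN ≤ min{1,(1−p₀)/p₁}.
  lower = (p₁ − p₀)/p₁ = 0.5941 / 0.81615 ≈ 0.7279
  upper = min{1, (1 − p₀)/p₁} = 0.77795 / 0.81615 ≈ 0.9532

0.728 ≤ PN ≤ 0.953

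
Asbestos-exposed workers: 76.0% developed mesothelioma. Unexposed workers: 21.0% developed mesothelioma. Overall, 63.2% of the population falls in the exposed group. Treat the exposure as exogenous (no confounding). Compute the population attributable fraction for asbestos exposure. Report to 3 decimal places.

PAF ≈ 0.623

p₁ = 0.76, p₀ = 0.21.
Overall risk P(Y=1) = π·p₁ + (1−π)·p₀ = 0.632×0.76 + 0.368×0.21 = 0.5576.
Under exogeneity, PAF = [P(Y=1) − p₀] / P(Y=1).
PAF = (0.5576 − 0.21) / 0.5576 ≈ 0.6234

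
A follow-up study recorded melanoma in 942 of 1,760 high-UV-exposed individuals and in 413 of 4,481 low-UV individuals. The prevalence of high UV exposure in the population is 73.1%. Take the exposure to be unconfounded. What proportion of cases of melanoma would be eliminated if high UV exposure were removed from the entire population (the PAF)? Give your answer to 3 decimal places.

PAF ≈ 0.778

p₁ = P(outcome | exposed) = 942/1760 = 0.53523
p₀ = P(outcome | unexposed) = 413/4481 = 0.092167
Overall risk P(Y=1) = π·p₁ + (1−π)·p₀ = 0.731×0.53523 + 0.269×0.092167 = 0.41604.
Under exogeneity, PAF = [P(Y=1) − p₀] / P(Y=1).
PAF = (0.41604 − 0.092167) / 0.41604 ≈ 0.7785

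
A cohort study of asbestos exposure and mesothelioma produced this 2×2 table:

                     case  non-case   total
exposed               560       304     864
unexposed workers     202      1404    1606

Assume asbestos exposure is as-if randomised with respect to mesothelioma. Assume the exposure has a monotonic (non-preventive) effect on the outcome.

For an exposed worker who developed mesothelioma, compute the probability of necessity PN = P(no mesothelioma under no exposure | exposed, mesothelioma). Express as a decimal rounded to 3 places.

PN ≈ 0.806

p₁ = P(outcome | exposed) = 560/864 = 0.64815
p₀ = P(outcome | unexposed) = 202/1606 = 0.12578
Under exogeneity and monotonicity, PN = (p₁ − p₀) / p₁.
PN = (0.64815 − 0.12578) / 0.64815 = 0.52237 / 0.64815 ≈ 0.8059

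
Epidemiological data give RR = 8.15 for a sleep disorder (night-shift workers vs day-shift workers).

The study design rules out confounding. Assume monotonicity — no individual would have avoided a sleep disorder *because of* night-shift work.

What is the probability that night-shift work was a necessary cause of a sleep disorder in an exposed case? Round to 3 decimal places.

PN ≈ 0.877

Under exogeneity and monotonicity, PN = (RR − 1) / RR = 1 − 1/RR.
PN = (8.15 − 1) / 8.15 = 7.15 / 8.15 ≈ 0.8773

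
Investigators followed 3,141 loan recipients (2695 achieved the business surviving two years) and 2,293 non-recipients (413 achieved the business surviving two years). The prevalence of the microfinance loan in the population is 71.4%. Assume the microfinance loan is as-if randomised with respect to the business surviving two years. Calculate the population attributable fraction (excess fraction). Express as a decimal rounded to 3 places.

PAF ≈ 0.729

p₁ = P(outcome | exposed) = 2695/3141 = 0.85801
p₀ = P(outcome | unexposed) = 413/2293 = 0.18011
Overall risk P(Y=1) = π·p₁ + (1−π)·p₀ = 0.714×0.85801 + 0.286×0.18011 = 0.66413.
Under exogeneity, PAF = [P(Y=1) − p₀] / P(Y=1).
PAF = (0.66413 − 0.18011) / 0.66413 ≈ 0.7288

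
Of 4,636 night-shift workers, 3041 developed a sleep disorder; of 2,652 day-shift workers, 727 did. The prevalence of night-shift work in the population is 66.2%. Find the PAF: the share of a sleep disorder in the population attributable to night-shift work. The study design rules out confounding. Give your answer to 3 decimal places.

p₁ = P(outcome | exposed) = 3041/4636 = 0.65595
p₀ = P(outcome | unexposed) = 727/2652 = 0.27413
Overall risk P(Y=1) = π·p₁ + (1−π)·p₀ = 0.662×0.65595 + 0.338×0.27413 = 0.5269.
Under exogeneity, PAF = [P(Y=1) − p₀] / P(Y=1).
PAF = (0.5269 − 0.27413) / 0.5269 ≈ 0.4797

PAF ≈ 0.480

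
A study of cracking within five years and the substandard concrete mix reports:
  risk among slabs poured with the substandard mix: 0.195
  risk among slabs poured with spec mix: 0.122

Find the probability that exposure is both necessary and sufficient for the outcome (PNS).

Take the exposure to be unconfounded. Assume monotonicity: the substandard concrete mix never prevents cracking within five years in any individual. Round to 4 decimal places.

Let p₁ = 0.195, p₀ = 0.122.
Under exogeneity and monotonicity, PNS = p₁ − p₀.
PNS = 0.195 − 0.122 = 0.073

PNS ≈ 0.0730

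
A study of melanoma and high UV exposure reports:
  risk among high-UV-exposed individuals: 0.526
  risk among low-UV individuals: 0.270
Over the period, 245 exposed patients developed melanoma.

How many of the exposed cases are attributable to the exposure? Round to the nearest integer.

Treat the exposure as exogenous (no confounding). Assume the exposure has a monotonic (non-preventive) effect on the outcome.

Let p₁ = 0.526, p₀ = 0.27.
PN = (p₁ − p₀)/p₁ = (0.526 − 0.27) / 0.526 ≈ 0.48669.
Attributable cases ≈ PN × (exposed cases) = 0.48669 × 245 ≈ 119.24.

about 119 cases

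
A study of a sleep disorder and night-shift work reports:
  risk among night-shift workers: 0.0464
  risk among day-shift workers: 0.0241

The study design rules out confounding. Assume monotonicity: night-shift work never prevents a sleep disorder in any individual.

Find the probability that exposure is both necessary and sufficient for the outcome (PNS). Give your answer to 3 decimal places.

PNS ≈ 0.022

Let p₁ = 0.0464, p₀ = 0.0241.
Under exogeneity and monotonicity, PNS = p₁ − p₀.
PNS = 0.0464 − 0.0241 = 0.0223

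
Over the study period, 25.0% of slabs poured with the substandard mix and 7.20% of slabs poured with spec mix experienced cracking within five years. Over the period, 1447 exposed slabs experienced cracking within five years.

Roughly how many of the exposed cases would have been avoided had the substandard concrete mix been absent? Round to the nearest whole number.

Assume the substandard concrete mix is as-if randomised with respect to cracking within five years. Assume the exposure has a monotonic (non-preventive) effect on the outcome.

about 1030 cases

p₁ = 0.25, p₀ = 0.072.
PN = (p₁ − p₀)/p₁ = (0.25 − 0.072) / 0.25 ≈ 0.71200.
Attributable cases ≈ PN × (exposed cases) = 0.71200 × 1447 ≈ 1030.26.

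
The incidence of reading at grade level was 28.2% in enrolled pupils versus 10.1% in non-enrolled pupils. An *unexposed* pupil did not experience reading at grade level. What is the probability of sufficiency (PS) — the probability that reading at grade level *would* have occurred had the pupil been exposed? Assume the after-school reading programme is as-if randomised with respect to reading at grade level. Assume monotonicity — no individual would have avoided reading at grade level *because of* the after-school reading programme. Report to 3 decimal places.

PS ≈ 0.201

p₁ = 0.282, p₀ = 0.101.
Under exogeneity and monotonicity, PS = (p₁ − p₀) / (1 − p₀).
PS = (0.282 − 0.101) / (1 − 0.101) = 0.181 / 0.899 ≈ 0.2013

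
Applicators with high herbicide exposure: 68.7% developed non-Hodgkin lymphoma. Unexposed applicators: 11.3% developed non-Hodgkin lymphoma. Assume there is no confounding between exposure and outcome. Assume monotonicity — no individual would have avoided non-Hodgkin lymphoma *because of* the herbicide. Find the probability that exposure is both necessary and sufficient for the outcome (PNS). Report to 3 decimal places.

PNS ≈ 0.574

p₁ = 0.687, p₀ = 0.113.
Under exogeneity and monotonicity, PNS = p₁ − p₀.
PNS = 0.687 − 0.113 = 0.574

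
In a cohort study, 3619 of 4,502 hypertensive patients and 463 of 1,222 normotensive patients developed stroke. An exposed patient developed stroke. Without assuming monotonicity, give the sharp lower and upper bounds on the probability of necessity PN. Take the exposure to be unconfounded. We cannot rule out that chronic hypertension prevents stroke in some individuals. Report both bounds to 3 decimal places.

0.529 ≤ PN ≤ 0.773

p₁ = P(outcome | exposed) = 3619/4502 = 0.80386
p₀ = P(outcome | unexposed) = 463/1222 = 0.37889
Under exogeneity alone the bounds on PN are max{0,(p₁−p₀)/p₁} ≤ PN ≤ min{1,(1−p₀)/p₁}.
  lower = (p₁ − p₀)/p₁ = 0.42498 / 0.80386 ≈ 0.5287
  upper = min{1, (1 − p₀)/p₁} = 0.62111 / 0.80386 ≈ 0.7727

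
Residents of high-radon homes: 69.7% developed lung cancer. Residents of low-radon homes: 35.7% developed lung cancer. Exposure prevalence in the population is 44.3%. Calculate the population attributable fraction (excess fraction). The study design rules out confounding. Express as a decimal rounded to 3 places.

PAF ≈ 0.297

p₁ = 0.697, p₀ = 0.357.
Overall risk P(Y=1) = π·p₁ + (1−π)·p₀ = 0.443×0.697 + 0.557×0.357 = 0.50762.
Under exogeneity, PAF = [P(Y=1) − p₀] / P(Y=1).
PAF = (0.50762 − 0.357) / 0.50762 ≈ 0.2967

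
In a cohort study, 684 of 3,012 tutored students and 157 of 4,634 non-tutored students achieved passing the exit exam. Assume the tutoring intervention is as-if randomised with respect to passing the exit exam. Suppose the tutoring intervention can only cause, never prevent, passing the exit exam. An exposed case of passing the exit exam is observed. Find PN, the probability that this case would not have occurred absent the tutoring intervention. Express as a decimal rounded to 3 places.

p₁ = P(outcome | exposed) = 684/3012 = 0.22709
p₀ = P(outcome | unexposed) = 157/4634 = 0.03388
Under exogeneity and monotonicity, PN = (p₁ − p₀) / p₁.
PN = (0.22709 − 0.03388) / 0.22709 = 0.19321 / 0.22709 ≈ 0.8508

PN ≈ 0.851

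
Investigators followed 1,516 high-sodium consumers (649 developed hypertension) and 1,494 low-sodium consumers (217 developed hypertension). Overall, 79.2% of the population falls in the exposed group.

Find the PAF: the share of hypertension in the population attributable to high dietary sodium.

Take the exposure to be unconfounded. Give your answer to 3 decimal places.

p₁ = P(outcome | exposed) = 649/1516 = 0.4281
p₀ = P(outcome | unexposed) = 217/1494 = 0.14525
Overall risk P(Y=1) = π·p₁ + (1−π)·p₀ = 0.792×0.4281 + 0.208×0.14525 = 0.36927.
Under exogeneity, PAF = [P(Y=1) − p₀] / P(Y=1).
PAF = (0.36927 − 0.14525) / 0.36927 ≈ 0.6067

PAF ≈ 0.607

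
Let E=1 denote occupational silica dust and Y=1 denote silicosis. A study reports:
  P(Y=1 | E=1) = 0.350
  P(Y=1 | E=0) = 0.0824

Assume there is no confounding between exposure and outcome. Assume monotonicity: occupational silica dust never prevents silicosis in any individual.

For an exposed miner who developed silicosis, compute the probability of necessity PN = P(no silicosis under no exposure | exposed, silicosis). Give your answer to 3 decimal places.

PN ≈ 0.765

Let p₁ = 0.35, p₀ = 0.0824.
Under exogeneity and monotonicity, PN = (p₁ − p₀) / p₁.
PN = (0.35 − 0.0824) / 0.35 = 0.2676 / 0.35 ≈ 0.7646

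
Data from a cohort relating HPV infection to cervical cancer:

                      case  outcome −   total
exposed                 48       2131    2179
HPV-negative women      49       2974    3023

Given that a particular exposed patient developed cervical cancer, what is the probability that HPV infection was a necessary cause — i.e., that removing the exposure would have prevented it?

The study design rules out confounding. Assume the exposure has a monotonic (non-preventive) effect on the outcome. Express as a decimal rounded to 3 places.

p₁ = P(outcome | exposed) = 48/2179 = 0.022028
p₀ = P(outcome | unexposed) = 49/3023 = 0.016209
Under exogeneity and monotonicity, PN = (p₁ − p₀) / p₁.
PN = (0.022028 − 0.016209) / 0.022028 = 0.0058194 / 0.022028 ≈ 0.2642

PN ≈ 0.264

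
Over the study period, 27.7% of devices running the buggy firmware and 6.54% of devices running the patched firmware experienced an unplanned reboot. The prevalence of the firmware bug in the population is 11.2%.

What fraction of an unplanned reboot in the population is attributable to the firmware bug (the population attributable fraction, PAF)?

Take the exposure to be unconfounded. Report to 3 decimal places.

PAF ≈ 0.266

p₁ = 0.277, p₀ = 0.0654.
Overall risk P(Y=1) = π·p₁ + (1−π)·p₀ = 0.112×0.277 + 0.888×0.0654 = 0.089099.
Under exogeneity, PAF = [P(Y=1) − p₀] / P(Y=1).
PAF = (0.089099 − 0.0654) / 0.089099 ≈ 0.2660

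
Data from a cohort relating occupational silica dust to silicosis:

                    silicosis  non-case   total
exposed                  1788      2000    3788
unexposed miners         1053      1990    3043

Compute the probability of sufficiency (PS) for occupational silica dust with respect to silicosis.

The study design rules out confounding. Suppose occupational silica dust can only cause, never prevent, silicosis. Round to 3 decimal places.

p₁ = P(outcome | exposed) = 1788/3788 = 0.47202
p₀ = P(outcome | unexposed) = 1053/3043 = 0.34604
Under exogeneity and monotonicity, PS = (p₁ − p₀) / (1 − p₀).
PS = (0.47202 − 0.34604) / (1 − 0.34604) = 0.12598 / 0.65396 ≈ 0.1926

PS ≈ 0.193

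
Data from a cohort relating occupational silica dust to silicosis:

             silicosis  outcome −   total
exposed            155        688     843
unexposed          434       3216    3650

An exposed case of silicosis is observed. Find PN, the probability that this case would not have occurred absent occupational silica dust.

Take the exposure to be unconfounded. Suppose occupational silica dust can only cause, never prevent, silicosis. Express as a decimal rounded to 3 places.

p₁ = P(outcome | exposed) = 155/843 = 0.18387
p₀ = P(outcome | unexposed) = 434/3650 = 0.1189
Under exogeneity and monotonicity, PN = (p₁ − p₀)/p₁.
PN = (0.18387 − 0.1189) / 0.18387 ≈ 0.3533

PN ≈ 0.353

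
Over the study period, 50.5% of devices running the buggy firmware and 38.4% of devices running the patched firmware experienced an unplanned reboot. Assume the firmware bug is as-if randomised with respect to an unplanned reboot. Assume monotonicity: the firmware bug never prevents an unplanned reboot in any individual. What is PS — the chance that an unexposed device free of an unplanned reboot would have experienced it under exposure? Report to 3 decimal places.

PS ≈ 0.196

p₁ = 0.505, p₀ = 0.384.
Under exogeneity and monotonicity, PS = (p₁ − p₀) / (1 − p₀).
PS = (0.505 − 0.384) / (1 − 0.384) = 0.121 / 0.616 ≈ 0.1964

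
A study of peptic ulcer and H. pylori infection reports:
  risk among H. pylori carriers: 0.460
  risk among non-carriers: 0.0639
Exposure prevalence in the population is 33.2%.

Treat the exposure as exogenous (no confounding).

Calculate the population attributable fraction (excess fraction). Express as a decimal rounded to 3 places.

PAF ≈ 0.673

Let p₁ = 0.46, p₀ = 0.0639.
Overall risk P(Y=1) = π·p₁ + (1−π)·p₀ = 0.332×0.46 + 0.668×0.0639 = 0.19541.
Under exogeneity, PAF = [P(Y=1) − p₀] / P(Y=1).
PAF = (0.19541 − 0.0639) / 0.19541 ≈ 0.6730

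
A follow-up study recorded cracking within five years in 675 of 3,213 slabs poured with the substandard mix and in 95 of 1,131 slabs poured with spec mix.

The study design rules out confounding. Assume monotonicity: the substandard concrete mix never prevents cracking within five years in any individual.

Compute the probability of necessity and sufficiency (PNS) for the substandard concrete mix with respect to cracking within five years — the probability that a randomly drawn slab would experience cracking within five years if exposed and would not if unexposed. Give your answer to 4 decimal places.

p₁ = P(outcome | exposed) = 675/3213 = 0.21008
p₀ = P(outcome | unexposed) = 95/1131 = 0.083996
Under exogeneity and monotonicity, PNS = p₁ − p₀.
PNS = 0.21008 − 0.083996 = 0.12609

PNS ≈ 0.1261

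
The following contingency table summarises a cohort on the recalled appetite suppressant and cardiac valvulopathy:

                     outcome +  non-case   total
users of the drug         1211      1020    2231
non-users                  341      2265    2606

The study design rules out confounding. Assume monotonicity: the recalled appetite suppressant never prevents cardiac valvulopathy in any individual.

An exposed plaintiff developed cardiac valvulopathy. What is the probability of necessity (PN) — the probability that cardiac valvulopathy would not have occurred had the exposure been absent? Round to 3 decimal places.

PN ≈ 0.759

p₁ = P(outcome | exposed) = 1211/2231 = 0.54281
p₀ = P(outcome | unexposed) = 341/2606 = 0.13085
Under exogeneity and monotonicity, PN = (p₁ − p₀) / p₁.
PN = (0.54281 − 0.13085) / 0.54281 = 0.41195 / 0.54281 ≈ 0.7589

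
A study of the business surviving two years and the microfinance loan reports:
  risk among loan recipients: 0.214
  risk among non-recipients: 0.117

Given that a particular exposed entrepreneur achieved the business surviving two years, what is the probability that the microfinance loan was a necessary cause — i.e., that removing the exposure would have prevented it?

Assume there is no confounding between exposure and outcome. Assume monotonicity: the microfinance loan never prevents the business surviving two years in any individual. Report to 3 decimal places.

PN ≈ 0.453

Let p₁ = 0.214, p₀ = 0.117.
Under exogeneity and monotonicity, PN = (p₁ − p₀) / p₁.
PN = (0.214 − 0.117) / 0.214 = 0.097 / 0.214 ≈ 0.4533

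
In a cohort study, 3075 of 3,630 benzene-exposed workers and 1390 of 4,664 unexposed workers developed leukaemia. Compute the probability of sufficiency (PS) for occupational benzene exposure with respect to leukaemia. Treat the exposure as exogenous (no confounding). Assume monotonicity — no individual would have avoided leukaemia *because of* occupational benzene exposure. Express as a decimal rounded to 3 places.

PS ≈ 0.782

p₁ = P(outcome | exposed) = 3075/3630 = 0.84711
p₀ = P(outcome | unexposed) = 1390/4664 = 0.29803
Under exogeneity and monotonicity, PS = (p₁ − p₀) / (1 − p₀).
PS = (0.84711 − 0.29803) / (1 − 0.29803) = 0.54908 / 0.70197 ≈ 0.7822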